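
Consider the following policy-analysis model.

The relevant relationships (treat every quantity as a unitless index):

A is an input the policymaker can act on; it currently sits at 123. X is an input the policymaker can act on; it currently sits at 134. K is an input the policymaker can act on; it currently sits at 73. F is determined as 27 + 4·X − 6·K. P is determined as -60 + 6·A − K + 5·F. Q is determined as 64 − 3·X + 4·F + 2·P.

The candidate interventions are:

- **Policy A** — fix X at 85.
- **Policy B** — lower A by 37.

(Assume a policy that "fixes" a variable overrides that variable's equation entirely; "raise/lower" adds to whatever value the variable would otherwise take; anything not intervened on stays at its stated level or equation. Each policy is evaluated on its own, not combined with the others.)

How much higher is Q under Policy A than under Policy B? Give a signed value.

-2153

Policy A (X := 85):
  A = 123
  X = 85
  K = 73
  F = 27 + 4·85 − 6·73 = -71
  P = -60 + 6·123 − 73 + 5·(-71) = 250
  Q = 64 − 3·85 + 4·(-71) + 2·250 = 25
Policy B (A − 37):
  A = 123 − 37 = 86
  X = 134
  K = 73
  F = 27 + 4·134 − 6·73 = 125
  P = -60 + 6·86 − 73 + 5·125 = 1008
  Q = 64 − 3·134 + 4·125 + 2·1008 = 2178
Q: 25 − 2178 = -2153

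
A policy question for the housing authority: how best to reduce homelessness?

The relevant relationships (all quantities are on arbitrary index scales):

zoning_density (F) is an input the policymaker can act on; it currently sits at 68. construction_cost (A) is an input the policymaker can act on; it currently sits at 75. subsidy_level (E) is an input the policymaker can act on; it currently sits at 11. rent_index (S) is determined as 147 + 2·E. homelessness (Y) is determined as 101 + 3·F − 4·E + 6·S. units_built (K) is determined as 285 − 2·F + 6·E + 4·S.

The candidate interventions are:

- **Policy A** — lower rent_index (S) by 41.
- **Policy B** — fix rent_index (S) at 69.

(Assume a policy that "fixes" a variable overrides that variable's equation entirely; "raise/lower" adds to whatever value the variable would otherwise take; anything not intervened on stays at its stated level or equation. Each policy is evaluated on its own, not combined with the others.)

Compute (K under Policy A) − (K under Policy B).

236

Policy A (S − 41):
  F = 68
  E = 11
  S = 147 + 2·11 (−41 from intervention) = 128
  K = 285 − 2·68 + 6·11 + 4·128 = 727
Policy B (S := 69):
  F = 68
  E = 11
  S = 69
  K = 285 − 2·68 + 6·11 + 4·69 = 491
K: 727 − 491 = 236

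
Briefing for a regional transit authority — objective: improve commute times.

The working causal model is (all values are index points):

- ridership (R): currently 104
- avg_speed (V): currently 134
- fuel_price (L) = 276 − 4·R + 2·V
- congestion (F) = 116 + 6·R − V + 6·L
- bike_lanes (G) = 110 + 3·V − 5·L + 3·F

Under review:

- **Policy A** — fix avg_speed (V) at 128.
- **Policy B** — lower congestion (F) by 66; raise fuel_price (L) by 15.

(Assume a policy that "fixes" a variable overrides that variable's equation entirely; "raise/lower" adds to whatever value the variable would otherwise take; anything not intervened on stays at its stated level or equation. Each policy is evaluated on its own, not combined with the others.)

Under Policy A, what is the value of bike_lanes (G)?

Policy A (V := 128):
  R = 104
  V = 128
  L = 276 − 4·104 + 2·128 = 116
  F = 116 + 6·104 − 128 + 6·116 = 1308
  G = 110 + 3·128 − 5·116 + 3·1308 = 3838

3838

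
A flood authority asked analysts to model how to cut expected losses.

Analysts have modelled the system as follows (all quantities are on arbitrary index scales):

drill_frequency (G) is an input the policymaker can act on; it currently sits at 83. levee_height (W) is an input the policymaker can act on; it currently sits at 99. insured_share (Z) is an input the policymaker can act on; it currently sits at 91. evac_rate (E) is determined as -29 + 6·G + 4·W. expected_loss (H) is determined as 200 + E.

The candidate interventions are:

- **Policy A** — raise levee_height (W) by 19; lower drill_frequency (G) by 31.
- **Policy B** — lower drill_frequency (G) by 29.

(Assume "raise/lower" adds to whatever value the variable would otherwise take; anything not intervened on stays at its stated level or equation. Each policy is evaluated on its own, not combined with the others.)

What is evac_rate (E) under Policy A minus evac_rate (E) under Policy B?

64

Policy A (W + 19, G − 31):
  G = 83 − 31 = 52
  W = 99 + 19 = 118
  E = -29 + 6·52 + 4·118 = 755
Policy B (G − 29):
  G = 83 − 29 = 54
  W = 99
  E = -29 + 6·54 + 4·99 = 691
E: 755 − 691 = 64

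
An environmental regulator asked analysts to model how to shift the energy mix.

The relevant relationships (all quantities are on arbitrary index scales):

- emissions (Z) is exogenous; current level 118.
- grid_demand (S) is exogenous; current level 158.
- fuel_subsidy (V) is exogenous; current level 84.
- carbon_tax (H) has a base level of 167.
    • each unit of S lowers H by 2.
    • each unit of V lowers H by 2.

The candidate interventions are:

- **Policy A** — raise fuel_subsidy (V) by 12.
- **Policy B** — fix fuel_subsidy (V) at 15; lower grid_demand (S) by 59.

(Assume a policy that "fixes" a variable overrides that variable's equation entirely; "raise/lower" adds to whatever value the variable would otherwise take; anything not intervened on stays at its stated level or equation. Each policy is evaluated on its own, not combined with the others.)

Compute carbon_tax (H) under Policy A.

-341

Policy A (V + 12):
  S = 158
  V = 84 + 12 = 96
  H = 167 − 2·158 − 2·96 = -341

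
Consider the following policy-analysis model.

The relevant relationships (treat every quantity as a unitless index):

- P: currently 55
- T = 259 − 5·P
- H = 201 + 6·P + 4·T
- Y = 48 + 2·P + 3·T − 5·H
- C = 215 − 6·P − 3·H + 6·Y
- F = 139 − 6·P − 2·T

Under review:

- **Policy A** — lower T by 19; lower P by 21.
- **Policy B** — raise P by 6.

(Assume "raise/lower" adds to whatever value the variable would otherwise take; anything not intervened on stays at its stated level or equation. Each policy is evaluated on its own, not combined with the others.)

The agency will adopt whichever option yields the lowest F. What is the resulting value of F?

-205

Policy A (T − 19, P − 21):
  P = 55 − 21 = 34
  T = 259 − 5·34 (−19 from intervention) = 70
  F = 139 − 6·34 − 2·70 = -205
Policy B (P + 6):
  P = 55 + 6 = 61
  T = 259 − 5·61 = -46
  F = 139 − 6·61 − 2·(-46) = -135
Comparing — Policy A: F=-205, Policy B: F=-135. Lowest is -205 (Policy A).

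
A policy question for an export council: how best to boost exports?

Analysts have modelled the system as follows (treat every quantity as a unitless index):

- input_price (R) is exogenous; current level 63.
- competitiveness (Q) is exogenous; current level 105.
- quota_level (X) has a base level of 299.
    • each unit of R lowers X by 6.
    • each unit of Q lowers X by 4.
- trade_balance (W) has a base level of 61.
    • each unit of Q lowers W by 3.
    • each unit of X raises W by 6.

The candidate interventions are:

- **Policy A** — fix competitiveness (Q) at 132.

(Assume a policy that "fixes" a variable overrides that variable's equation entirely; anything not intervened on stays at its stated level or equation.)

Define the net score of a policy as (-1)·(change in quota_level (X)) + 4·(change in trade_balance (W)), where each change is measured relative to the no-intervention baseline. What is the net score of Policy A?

-2808

Baseline:
  R = 63
  Q = 105
  X = 299 − 6·63 − 4·105 = -499
  W = 61 − 3·105 + 6·(-499) = -3248
Policy A (Q := 132):
  R = 63
  Q = 132
  X = 299 − 6·63 − 4·132 = -607
  W = 61 − 3·132 + 6·(-607) = -3977
ΔX = -607 − (-499) = -108; ΔW = -3977 − (-3248) = -729
Score = (-1)·(-108) + 4·(-729) = -2808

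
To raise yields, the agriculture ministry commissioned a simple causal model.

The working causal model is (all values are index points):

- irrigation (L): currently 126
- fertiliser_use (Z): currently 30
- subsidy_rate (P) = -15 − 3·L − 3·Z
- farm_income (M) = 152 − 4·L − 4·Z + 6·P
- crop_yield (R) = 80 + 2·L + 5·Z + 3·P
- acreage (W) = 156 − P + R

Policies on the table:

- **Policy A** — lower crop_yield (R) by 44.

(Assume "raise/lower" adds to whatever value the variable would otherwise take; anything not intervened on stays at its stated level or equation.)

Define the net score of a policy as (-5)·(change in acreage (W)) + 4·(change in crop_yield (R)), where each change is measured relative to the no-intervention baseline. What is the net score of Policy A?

Baseline:
  L = 126
  Z = 30
  P = -15 − 3·126 − 3·30 = -483
  R = 80 + 2·126 + 5·30 + 3·(-483) = -967
  W = 156 − (-483) + (-967) = -328
Policy A (R − 44):
  L = 126
  Z = 30
  P = -15 − 3·126 − 3·30 = -483
  R = 80 + 2·126 + 5·30 + 3·(-483) (−44 from intervention) = -1011
  W = 156 − (-483) + (-1011) = -372
ΔW = -372 − (-328) = -44; ΔR = -1011 − (-967) = -44
Score = (-5)·(-44) + 4·(-44) = 44

44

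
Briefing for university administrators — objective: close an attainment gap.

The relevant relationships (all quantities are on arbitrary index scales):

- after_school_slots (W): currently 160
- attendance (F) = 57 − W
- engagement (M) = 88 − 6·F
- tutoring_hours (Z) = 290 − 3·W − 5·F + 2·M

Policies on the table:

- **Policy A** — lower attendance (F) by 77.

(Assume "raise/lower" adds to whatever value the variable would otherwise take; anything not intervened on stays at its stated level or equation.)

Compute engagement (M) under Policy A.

1168

Policy A (F − 77):
  W = 160
  F = 57 − 160 (−77 from intervention) = -180
  M = 88 − 6·(-180) = 1168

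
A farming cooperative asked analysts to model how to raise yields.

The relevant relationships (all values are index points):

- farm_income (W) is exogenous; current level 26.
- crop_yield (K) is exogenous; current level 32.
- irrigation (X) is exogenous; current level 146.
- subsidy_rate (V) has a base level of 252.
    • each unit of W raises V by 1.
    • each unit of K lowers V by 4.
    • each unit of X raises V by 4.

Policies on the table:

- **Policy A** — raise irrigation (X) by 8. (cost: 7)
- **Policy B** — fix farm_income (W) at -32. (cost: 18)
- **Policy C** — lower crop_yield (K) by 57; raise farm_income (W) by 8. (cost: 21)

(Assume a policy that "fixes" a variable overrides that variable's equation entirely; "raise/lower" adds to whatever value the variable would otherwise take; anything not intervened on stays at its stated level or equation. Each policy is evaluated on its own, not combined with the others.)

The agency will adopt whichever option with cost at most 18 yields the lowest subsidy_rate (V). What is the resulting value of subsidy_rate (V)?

Policy A (X + 8):
  W = 26
  K = 32
  X = 146 + 8 = 154
  V = 252 + 26 − 4·32 + 4·154 = 766
Policy B (W := -32):
  W = -32
  K = 32
  X = 146
  V = 252 + (-32) − 4·32 + 4·146 = 676
Comparing — Policy A: V=766, Policy B: V=676. Lowest is 676 (Policy B).

676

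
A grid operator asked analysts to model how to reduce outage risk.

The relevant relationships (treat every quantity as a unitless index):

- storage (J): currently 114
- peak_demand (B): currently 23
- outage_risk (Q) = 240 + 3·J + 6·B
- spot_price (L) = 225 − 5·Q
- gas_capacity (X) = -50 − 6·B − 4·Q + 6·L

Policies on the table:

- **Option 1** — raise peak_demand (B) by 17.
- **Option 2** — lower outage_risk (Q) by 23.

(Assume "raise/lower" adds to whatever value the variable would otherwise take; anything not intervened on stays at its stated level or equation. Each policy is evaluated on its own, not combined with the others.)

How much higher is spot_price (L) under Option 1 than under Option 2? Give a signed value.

Option 1 (B + 17):
  J = 114
  B = 23 + 17 = 40
  Q = 240 + 3·114 + 6·40 = 822
  L = 225 − 5·822 = -3885
Option 2 (Q − 23):
  J = 114
  B = 23
  Q = 240 + 3·114 + 6·23 (−23 from intervention) = 697
  L = 225 − 5·697 = -3260
L: -3885 − (-3260) = -625

-625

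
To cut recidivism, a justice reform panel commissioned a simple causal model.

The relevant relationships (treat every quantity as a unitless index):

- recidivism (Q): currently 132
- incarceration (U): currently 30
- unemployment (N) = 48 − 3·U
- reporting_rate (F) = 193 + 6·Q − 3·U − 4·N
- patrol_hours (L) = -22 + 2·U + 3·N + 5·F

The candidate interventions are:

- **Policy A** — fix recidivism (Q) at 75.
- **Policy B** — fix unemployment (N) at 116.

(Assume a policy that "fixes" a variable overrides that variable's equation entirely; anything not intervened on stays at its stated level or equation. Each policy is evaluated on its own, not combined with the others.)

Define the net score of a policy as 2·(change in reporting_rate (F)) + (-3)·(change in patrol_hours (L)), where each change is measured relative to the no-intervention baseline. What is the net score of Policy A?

4446

Baseline:
  Q = 132
  U = 30
  N = 48 − 3·30 = -42
  F = 193 + 6·132 − 3·30 − 4·(-42) = 1063
  L = -22 + 2·30 + 3·(-42) + 5·1063 = 5227
Policy A (Q := 75):
  Q = 75
  U = 30
  N = 48 − 3·30 = -42
  F = 193 + 6·75 − 3·30 − 4·(-42) = 721
  L = -22 + 2·30 + 3·(-42) + 5·721 = 3517
ΔF = 721 − 1063 = -342; ΔL = 3517 − 5227 = -1710
Score = 2·(-342) + (-3)·(-1710) = 4446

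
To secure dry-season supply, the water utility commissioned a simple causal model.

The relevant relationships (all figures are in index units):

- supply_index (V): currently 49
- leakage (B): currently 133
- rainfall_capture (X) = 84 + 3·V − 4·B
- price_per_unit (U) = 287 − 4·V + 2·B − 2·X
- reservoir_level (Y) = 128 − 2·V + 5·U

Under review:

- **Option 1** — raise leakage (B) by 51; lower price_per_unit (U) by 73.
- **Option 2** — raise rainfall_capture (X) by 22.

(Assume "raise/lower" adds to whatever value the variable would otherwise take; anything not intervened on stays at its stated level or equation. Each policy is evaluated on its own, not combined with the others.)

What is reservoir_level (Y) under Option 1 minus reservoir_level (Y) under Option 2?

2405

Option 1 (B + 51, U − 73):
  V = 49
  B = 133 + 51 = 184
  X = 84 + 3·49 − 4·184 = -505
  U = 287 − 4·49 + 2·184 − 2·(-505) (−73 from intervention) = 1396
  Y = 128 − 2·49 + 5·1396 = 7010
Option 2 (X + 22):
  V = 49
  B = 133
  X = 84 + 3·49 − 4·133 (+22 from intervention) = -279
  U = 287 − 4·49 + 2·133 − 2·(-279) = 915
  Y = 128 − 2·49 + 5·915 = 4605
Y: 7010 − 4605 = 2405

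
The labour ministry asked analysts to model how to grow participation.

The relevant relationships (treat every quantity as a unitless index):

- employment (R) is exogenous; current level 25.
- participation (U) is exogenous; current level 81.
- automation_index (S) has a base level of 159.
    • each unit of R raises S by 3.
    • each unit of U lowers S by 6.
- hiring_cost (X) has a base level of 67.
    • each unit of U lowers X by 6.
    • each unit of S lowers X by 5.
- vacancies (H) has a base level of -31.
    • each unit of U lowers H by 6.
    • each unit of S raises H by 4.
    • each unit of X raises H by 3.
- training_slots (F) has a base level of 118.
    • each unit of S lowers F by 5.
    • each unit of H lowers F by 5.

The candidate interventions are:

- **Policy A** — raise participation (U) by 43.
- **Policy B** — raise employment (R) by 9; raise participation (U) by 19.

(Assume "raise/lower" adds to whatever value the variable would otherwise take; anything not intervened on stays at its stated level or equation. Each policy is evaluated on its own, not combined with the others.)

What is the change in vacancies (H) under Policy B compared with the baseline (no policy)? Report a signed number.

Baseline:
  R = 25
  U = 81
  S = 159 + 3·25 − 6·81 = -252
  X = 67 − 6·81 − 5·(-252) = 841
  H = -31 − 6·81 + 4·(-252) + 3·841 = 998
Policy B (R + 9, U + 19):
  R = 25 + 9 = 34
  U = 81 + 19 = 100
  S = 159 + 3·34 − 6·100 = -339
  X = 67 − 6·100 − 5·(-339) = 1162
  H = -31 − 6·100 + 4·(-339) + 3·1162 = 1499
Change in H: 1499 − 998 = 501

501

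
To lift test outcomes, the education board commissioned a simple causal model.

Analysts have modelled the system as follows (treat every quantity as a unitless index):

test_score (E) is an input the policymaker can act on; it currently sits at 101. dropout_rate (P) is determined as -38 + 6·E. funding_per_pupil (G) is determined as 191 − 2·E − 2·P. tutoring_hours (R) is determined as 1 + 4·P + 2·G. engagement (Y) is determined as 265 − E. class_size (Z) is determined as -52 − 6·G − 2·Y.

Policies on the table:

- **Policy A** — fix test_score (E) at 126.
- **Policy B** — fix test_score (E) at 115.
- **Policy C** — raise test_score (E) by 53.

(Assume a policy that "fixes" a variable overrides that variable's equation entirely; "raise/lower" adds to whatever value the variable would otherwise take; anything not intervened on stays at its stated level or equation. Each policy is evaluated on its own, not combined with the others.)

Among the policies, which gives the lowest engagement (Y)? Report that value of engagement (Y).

111

Policy A (E := 126):
  E = 126
  Y = 265 − 126 = 139
Policy B (E := 115):
  E = 115
  Y = 265 − 115 = 150
Policy C (E + 53):
  E = 101 + 53 = 154
  Y = 265 − 154 = 111
Comparing — Policy A: Y=139, Policy B: Y=150, Policy C: Y=111. Lowest is 111 (Policy C).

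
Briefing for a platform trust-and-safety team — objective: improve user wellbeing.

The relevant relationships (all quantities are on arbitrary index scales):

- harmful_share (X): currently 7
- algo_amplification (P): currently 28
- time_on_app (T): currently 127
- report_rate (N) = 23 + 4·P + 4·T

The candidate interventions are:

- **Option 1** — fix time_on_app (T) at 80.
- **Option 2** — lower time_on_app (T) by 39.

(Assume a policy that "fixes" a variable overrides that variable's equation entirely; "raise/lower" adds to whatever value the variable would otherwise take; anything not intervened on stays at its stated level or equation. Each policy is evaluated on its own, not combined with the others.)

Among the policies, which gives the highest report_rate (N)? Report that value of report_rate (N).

Option 1 (T := 80):
  P = 28
  T = 80
  N = 23 + 4·28 + 4·80 = 455
Option 2 (T − 39):
  P = 28
  T = 127 − 39 = 88
  N = 23 + 4·28 + 4·88 = 487
Comparing — Option 1: N=455, Option 2: N=487. Highest is 487 (Option 2).

487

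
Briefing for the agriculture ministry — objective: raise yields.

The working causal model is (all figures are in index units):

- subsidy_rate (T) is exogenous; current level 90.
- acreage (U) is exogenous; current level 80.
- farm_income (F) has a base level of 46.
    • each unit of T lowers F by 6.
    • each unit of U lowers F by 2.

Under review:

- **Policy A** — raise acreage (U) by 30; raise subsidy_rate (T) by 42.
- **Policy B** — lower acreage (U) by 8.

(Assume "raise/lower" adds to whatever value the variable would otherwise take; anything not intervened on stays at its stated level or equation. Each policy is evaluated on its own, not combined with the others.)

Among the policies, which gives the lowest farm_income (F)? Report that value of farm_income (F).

-966

Policy A (U + 30, T + 42):
  T = 90 + 42 = 132
  U = 80 + 30 = 110
  F = 46 − 6·132 − 2·110 = -966
Policy B (U − 8):
  T = 90
  U = 80 − 8 = 72
  F = 46 − 6·90 − 2·72 = -638
Comparing — Policy A: F=-966, Policy B: F=-638. Lowest is -966 (Policy A).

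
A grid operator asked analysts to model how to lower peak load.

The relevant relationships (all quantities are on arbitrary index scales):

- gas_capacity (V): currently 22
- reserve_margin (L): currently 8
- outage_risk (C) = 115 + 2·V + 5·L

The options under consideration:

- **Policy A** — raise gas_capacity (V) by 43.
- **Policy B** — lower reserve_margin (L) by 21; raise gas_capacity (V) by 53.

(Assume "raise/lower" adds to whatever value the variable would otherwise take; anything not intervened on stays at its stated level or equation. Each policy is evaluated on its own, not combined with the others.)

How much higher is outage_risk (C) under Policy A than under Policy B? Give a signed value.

Policy A (V + 43):
  V = 22 + 43 = 65
  L = 8
  C = 115 + 2·65 + 5·8 = 285
Policy B (L − 21, V + 53):
  V = 22 + 53 = 75
  L = 8 − 21 = -13
  C = 115 + 2·75 + 5·(-13) = 200
C: 285 − 200 = 85

85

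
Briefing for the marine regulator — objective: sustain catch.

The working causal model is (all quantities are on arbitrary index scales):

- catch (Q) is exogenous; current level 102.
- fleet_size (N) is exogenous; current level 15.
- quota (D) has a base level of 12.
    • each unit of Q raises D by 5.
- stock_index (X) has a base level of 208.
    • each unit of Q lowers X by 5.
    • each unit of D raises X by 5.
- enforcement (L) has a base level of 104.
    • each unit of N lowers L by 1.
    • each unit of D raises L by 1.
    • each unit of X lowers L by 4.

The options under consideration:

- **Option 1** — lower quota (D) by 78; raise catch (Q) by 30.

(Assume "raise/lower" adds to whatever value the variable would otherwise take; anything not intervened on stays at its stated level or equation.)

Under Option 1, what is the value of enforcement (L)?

Option 1 (D − 78, Q + 30):
  Q = 102 + 30 = 132
  N = 15
  D = 12 + 5·132 (−78 from intervention) = 594
  X = 208 − 5·132 + 5·594 = 2518
  L = 104 − 15 + 594 − 4·2518 = -9389

-9389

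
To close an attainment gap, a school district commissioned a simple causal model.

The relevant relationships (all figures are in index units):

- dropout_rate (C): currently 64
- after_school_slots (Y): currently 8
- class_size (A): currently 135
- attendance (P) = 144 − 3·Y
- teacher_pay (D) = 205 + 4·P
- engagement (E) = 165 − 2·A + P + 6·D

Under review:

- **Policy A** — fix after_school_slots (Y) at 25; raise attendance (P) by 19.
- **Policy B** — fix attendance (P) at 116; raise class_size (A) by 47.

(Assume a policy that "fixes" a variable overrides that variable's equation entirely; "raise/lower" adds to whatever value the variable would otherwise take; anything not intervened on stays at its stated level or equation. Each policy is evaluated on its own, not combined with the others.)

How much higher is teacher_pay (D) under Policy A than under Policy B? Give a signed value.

-112

Policy A (Y := 25, P + 19):
  Y = 25
  P = 144 − 3·25 (+19 from intervention) = 88
  D = 205 + 4·88 = 557
Policy B (P := 116, A + 47):
  Y = 8
  P = 116
  D = 205 + 4·116 = 669
D: 557 − 669 = -112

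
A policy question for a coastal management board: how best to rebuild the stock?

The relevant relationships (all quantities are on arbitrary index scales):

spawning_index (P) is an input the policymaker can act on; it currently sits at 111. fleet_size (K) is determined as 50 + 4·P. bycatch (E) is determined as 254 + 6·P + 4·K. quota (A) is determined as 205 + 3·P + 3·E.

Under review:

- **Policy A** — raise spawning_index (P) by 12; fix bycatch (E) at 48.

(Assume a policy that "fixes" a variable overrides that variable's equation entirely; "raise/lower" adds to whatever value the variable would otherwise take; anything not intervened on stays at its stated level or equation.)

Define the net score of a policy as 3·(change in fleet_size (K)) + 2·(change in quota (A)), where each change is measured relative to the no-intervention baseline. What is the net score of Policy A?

Baseline:
  P = 111
  K = 50 + 4·111 = 494
  E = 254 + 6·111 + 4·494 = 2896
  A = 205 + 3·111 + 3·2896 = 9226
Policy A (P + 12, E := 48):
  P = 111 + 12 = 123
  K = 50 + 4·123 = 542
  E = 48
  A = 205 + 3·123 + 3·48 = 718
ΔK = 542 − 494 = 48; ΔA = 718 − 9226 = -8508
Score = 3·48 + 2·(-8508) = -16872

-16872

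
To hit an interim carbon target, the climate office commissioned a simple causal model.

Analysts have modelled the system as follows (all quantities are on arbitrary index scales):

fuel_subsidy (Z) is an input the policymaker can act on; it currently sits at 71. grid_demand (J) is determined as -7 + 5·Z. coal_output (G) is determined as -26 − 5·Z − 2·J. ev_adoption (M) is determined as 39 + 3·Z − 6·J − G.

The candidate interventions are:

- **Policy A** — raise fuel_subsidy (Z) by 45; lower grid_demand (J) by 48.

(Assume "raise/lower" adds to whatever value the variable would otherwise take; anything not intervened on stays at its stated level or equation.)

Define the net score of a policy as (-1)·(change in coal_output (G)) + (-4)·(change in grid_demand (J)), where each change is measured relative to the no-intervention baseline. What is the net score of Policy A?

-129

Baseline:
  Z = 71
  J = -7 + 5·71 = 348
  G = -26 − 5·71 − 2·348 = -1077
Policy A (Z + 45, J − 48):
  Z = 71 + 45 = 116
  J = -7 + 5·116 (−48 from intervention) = 525
  G = -26 − 5·116 − 2·525 = -1656
ΔG = -1656 − (-1077) = -579; ΔJ = 525 − 348 = 177
Score = (-1)·(-579) + (-4)·177 = -129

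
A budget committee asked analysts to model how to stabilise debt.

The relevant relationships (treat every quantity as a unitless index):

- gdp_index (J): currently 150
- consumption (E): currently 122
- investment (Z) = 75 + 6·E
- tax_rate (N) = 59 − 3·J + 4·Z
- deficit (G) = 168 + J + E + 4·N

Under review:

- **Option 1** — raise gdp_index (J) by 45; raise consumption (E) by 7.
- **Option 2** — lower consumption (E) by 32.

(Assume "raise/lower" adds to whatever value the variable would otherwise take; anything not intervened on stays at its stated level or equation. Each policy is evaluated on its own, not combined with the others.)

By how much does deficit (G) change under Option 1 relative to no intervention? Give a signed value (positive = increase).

184

Baseline:
  J = 150
  E = 122
  Z = 75 + 6·122 = 807
  N = 59 − 3·150 + 4·807 = 2837
  G = 168 + 150 + 122 + 4·2837 = 11788
Option 1 (J + 45, E + 7):
  J = 150 + 45 = 195
  E = 122 + 7 = 129
  Z = 75 + 6·129 = 849
  N = 59 − 3·195 + 4·849 = 2870
  G = 168 + 195 + 129 + 4·2870 = 11972
Change in G: 11972 − 11788 = 184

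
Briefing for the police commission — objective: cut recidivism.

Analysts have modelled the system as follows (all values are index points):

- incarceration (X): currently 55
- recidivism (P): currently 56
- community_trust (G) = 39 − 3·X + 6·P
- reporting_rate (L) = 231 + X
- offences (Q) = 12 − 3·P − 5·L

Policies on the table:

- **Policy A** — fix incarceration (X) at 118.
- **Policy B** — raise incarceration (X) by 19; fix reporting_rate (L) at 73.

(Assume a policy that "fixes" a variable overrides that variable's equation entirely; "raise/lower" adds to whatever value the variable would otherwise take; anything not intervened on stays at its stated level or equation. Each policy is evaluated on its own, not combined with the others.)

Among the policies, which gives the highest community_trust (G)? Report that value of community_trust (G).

153

Policy A (X := 118):
  X = 118
  P = 56
  G = 39 − 3·118 + 6·56 = 21
Policy B (X + 19, L := 73):
  X = 55 + 19 = 74
  P = 56
  G = 39 − 3·74 + 6·56 = 153
Comparing — Policy A: G=21, Policy B: G=153. Highest is 153 (Policy B).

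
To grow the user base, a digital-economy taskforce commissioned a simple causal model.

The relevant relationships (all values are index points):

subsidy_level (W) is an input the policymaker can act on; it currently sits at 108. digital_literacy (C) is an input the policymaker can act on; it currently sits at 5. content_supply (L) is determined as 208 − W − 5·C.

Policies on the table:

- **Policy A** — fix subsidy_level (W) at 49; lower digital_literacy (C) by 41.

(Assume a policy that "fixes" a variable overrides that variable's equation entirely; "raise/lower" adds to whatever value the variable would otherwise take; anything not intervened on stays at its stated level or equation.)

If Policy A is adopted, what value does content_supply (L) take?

Policy A (W := 49, C − 41):
  W = 49
  C = 5 − 41 = -36
  L = 208 − 49 − 5·(-36) = 339

339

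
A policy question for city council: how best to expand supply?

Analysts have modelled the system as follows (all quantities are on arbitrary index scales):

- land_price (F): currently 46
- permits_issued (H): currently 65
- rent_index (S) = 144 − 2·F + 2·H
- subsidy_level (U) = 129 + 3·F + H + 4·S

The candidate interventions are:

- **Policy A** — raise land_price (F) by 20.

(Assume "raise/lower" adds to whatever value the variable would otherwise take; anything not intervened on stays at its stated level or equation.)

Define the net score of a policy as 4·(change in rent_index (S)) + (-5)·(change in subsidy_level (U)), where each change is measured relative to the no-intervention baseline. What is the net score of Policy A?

340

Baseline:
  F = 46
  H = 65
  S = 144 − 2·46 + 2·65 = 182
  U = 129 + 3·46 + 65 + 4·182 = 1060
Policy A (F + 20):
  F = 46 + 20 = 66
  H = 65
  S = 144 − 2·66 + 2·65 = 142
  U = 129 + 3·66 + 65 + 4·142 = 960
ΔS = 142 − 182 = -40; ΔU = 960 − 1060 = -100
Score = 4·(-40) + (-5)·(-100) = 340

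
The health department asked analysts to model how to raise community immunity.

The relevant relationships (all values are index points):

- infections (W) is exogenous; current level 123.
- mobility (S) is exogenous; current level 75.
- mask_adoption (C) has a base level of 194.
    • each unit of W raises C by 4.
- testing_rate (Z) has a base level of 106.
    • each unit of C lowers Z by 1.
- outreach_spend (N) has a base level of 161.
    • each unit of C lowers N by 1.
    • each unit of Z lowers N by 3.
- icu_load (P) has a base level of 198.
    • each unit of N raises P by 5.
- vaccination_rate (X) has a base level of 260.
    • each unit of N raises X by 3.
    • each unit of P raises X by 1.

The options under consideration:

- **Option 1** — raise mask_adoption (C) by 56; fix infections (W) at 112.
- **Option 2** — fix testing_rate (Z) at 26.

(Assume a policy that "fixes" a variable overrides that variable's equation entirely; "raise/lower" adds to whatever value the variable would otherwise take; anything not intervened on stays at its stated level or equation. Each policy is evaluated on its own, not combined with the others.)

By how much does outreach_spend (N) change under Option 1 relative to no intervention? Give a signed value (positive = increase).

24

Baseline:
  W = 123
  C = 194 + 4·123 = 686
  Z = 106 − 686 = -580
  N = 161 − 686 − 3·(-580) = 1215
Option 1 (C + 56, W := 112):
  W = 112
  C = 194 + 4·112 (+56 from intervention) = 698
  Z = 106 − 698 = -592
  N = 161 − 698 − 3·(-592) = 1239
Change in N: 1239 − 1215 = 24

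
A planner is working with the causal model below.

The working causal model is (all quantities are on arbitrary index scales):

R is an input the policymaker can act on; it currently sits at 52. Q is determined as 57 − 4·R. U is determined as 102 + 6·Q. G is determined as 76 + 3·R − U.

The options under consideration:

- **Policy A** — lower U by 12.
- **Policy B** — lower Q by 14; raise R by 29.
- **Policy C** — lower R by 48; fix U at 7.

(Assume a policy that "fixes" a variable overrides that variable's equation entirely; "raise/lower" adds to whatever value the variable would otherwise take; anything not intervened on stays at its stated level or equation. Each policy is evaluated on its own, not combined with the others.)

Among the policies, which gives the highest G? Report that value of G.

1903

Policy A (U − 12):
  R = 52
  Q = 57 − 4·52 = -151
  U = 102 + 6·(-151) (−12 from intervention) = -816
  G = 76 + 3·52 − (-816) = 1048
Policy B (Q − 14, R + 29):
  R = 52 + 29 = 81
  Q = 57 − 4·81 (−14 from intervention) = -281
  U = 102 + 6·(-281) = -1584
  G = 76 + 3·81 − (-1584) = 1903
Policy C (R − 48, U := 7):
  R = 52 − 48 = 4
  Q = 57 − 4·4 = 41
  U = 7
  G = 76 + 3·4 − 7 = 81
Comparing — Policy A: G=1048, Policy B: G=1903, Policy C: G=81. Highest is 1903 (Policy B).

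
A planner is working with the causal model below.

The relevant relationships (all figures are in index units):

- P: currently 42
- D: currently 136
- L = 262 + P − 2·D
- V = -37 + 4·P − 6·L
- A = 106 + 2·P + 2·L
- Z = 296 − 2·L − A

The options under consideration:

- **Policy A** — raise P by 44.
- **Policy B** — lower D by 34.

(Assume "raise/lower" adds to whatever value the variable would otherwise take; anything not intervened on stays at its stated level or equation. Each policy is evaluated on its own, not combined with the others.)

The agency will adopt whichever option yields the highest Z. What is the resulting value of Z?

Policy A (P + 44):
  P = 42 + 44 = 86
  D = 136
  L = 262 + 86 − 2·136 = 76
  A = 106 + 2·86 + 2·76 = 430
  Z = 296 − 2·76 − 430 = -286
Policy B (D − 34):
  P = 42
  D = 136 − 34 = 102
  L = 262 + 42 − 2·102 = 100
  A = 106 + 2·42 + 2·100 = 390
  Z = 296 − 2·100 − 390 = -294
Comparing — Policy A: Z=-286, Policy B: Z=-294. Highest is -286 (Policy A).

-286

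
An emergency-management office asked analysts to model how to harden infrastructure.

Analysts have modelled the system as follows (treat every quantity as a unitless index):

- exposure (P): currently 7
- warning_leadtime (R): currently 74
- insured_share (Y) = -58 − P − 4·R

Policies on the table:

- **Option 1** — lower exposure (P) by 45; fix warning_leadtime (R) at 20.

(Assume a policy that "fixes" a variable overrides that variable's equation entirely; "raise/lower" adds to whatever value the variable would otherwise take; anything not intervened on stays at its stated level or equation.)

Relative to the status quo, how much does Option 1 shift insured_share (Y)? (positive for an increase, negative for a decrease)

261

Baseline:
  P = 7
  R = 74
  Y = -58 − 7 − 4·74 = -361
Option 1 (P − 45, R := 20):
  P = 7 − 45 = -38
  R = 20
  Y = -58 − (-38) − 4·20 = -100
Change in Y: -100 − (-361) = 261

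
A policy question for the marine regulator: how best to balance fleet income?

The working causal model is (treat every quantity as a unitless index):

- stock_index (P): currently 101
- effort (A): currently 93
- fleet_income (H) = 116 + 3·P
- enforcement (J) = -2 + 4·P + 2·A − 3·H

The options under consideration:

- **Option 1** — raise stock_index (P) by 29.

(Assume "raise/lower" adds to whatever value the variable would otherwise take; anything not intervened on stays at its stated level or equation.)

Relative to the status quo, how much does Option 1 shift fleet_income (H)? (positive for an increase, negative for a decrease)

87

Baseline:
  P = 101
  H = 116 + 3·101 = 419
Option 1 (P + 29):
  P = 101 + 29 = 130
  H = 116 + 3·130 = 506
Change in H: 506 − 419 = 87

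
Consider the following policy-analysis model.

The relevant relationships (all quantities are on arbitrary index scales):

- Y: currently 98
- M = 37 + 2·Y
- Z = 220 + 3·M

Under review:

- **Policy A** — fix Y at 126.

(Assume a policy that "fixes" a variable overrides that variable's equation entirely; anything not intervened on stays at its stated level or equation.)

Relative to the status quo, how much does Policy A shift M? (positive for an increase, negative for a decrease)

Baseline:
  Y = 98
  M = 37 + 2·98 = 233
Policy A (Y := 126):
  Y = 126
  M = 37 + 2·126 = 289
Change in M: 289 − 233 = 56

56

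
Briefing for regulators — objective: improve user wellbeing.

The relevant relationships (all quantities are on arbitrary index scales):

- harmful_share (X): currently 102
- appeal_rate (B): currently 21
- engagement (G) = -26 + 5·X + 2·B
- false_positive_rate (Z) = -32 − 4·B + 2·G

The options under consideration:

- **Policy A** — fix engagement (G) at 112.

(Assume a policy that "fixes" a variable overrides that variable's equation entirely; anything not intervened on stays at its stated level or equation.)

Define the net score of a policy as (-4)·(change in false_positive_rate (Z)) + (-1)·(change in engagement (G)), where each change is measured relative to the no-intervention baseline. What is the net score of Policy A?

Baseline:
  X = 102
  B = 21
  G = -26 + 5·102 + 2·21 = 526
  Z = -32 − 4·21 + 2·526 = 936
Policy A (G := 112):
  X = 102
  B = 21
  G = 112
  Z = -32 − 4·21 + 2·112 = 108
ΔZ = 108 − 936 = -828; ΔG = 112 − 526 = -414
Score = (-4)·(-828) + (-1)·(-414) = 3726

3726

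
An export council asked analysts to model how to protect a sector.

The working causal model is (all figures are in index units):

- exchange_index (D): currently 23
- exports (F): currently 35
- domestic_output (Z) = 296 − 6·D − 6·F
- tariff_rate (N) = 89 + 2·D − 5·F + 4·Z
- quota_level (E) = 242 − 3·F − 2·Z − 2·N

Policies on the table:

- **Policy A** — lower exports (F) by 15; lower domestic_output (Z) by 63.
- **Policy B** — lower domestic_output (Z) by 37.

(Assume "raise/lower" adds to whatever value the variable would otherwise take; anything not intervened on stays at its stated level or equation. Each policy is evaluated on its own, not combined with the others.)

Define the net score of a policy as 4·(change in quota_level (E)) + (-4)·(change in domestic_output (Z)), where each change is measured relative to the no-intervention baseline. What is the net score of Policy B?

Baseline:
  D = 23
  F = 35
  Z = 296 − 6·23 − 6·35 = -52
  N = 89 + 2·23 − 5·35 + 4·(-52) = -248
  E = 242 − 3·35 − 2·(-52) − 2·(-248) = 737
Policy B (Z − 37):
  D = 23
  F = 35
  Z = 296 − 6·23 − 6·35 (−37 from intervention) = -89
  N = 89 + 2·23 − 5·35 + 4·(-89) = -396
  E = 242 − 3·35 − 2·(-89) − 2·(-396) = 1107
ΔE = 1107 − 737 = 370; ΔZ = -89 − (-52) = -37
Score = 4·370 + (-4)·(-37) = 1628

1628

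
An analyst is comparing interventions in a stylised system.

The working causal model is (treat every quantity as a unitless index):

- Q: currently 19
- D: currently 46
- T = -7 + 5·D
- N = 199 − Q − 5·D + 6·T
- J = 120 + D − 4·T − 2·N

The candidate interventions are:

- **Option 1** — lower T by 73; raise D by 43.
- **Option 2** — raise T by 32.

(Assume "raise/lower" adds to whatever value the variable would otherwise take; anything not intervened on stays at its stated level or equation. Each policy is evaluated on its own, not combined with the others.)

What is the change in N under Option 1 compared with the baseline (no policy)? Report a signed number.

637

Baseline:
  Q = 19
  D = 46
  T = -7 + 5·46 = 223
  N = 199 − 19 − 5·46 + 6·223 = 1288
Option 1 (T − 73, D + 43):
  Q = 19
  D = 46 + 43 = 89
  T = -7 + 5·89 (−73 from intervention) = 365
  N = 199 − 19 − 5·89 + 6·365 = 1925
Change in N: 1925 − 1288 = 637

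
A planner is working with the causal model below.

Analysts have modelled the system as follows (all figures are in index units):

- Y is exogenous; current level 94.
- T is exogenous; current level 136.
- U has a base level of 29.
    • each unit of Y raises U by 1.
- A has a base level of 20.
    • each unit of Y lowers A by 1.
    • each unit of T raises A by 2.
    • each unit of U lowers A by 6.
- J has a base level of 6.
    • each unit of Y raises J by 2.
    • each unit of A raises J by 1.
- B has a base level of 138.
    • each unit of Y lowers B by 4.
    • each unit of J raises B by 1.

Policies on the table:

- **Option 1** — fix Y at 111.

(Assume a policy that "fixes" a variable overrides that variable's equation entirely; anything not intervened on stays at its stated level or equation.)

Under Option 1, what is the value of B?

-737

Option 1 (Y := 111):
  Y = 111
  T = 136
  U = 29 + 111 = 140
  A = 20 − 111 + 2·136 − 6·140 = -659
  J = 6 + 2·111 + (-659) = -431
  B = 138 − 4·111 + (-431) = -737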